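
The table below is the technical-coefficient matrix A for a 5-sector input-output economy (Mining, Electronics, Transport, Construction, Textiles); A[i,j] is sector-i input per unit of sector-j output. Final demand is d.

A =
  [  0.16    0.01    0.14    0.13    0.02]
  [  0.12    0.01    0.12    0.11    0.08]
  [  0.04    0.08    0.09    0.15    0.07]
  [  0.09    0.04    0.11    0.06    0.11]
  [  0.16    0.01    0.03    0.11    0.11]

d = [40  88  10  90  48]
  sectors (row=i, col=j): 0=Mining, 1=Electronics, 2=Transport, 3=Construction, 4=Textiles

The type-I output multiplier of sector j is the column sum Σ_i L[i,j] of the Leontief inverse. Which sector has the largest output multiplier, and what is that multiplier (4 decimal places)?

Form M = I − A:
  [  0.84   -0.01   -0.14   -0.13   -0.02]
  [ -0.12    0.99   -0.12   -0.11   -0.08]
  [ -0.04   -0.08    0.91   -0.15   -0.07]
  [ -0.09   -0.04   -0.11    0.94   -0.11]
  [ -0.16   -0.01   -0.03   -0.11    0.89]
Leontief inverse L = M⁻¹:
  [  1.2455    0.0406    0.2264    0.2221    0.0769]
  [  0.2049    1.0374    0.1967    0.1972    0.1377]
  [  0.1204    0.1059    1.1636    0.2302    0.1322]
  [  0.1715    0.0640    0.1784    1.1428    0.1649]
  [  0.2515    0.0304    0.1042    0.1912    1.1638]
Total output x = L · d:
  x_0 = 1.2455·40 + 0.0406·88 + 0.2264·10 + 0.2221·90 + 0.0769·48 = 79.3409
  x_1 = 0.2049·40 + 1.0374·88 + 0.1967·10 + 0.1972·90 + 0.1377·48 = 125.8206
  x_2 = 0.1204·40 + 0.1059·88 + 1.1636·10 + 0.2302·90 + 0.1322·48 = 52.8291
  x_3 = 0.1715·40 + 0.0640·88 + 0.1784·10 + 1.1428·90 + 0.1649·48 = 125.0401
  x_4 = 0.2515·40 + 0.0304·88 + 0.1042·10 + 0.1912·90 + 1.1638·48 = 86.8450
Output multipliers (column sums of L):
  Mining: 1.9938
  Electronics: 1.2784
  Transport: 1.8692
  Construction: 1.9835
  Textiles: 1.6755

Mining (1.9938)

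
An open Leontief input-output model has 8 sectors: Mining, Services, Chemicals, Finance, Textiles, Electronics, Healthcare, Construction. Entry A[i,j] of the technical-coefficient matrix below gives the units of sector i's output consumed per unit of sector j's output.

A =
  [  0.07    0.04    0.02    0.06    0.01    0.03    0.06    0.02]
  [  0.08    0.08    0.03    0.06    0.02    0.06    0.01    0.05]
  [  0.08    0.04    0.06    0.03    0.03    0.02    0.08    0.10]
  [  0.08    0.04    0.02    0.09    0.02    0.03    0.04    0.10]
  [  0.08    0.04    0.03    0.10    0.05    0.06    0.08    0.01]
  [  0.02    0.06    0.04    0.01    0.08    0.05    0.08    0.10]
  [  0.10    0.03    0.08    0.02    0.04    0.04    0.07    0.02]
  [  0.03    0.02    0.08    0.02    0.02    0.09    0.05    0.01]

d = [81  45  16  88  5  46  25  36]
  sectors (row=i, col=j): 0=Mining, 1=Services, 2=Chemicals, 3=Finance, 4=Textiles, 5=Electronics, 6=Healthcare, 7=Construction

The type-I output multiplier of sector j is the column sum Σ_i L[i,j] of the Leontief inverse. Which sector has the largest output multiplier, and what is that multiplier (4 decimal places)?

Form M = I − A:
  [  0.93   -0.04   -0.02   -0.06   -0.01   -0.03   -0.06   -0.02]
  [ -0.08    0.92   -0.03   -0.06   -0.02   -0.06   -0.01   -0.05]
  [ -0.08   -0.04    0.94   -0.03   -0.03   -0.02   -0.08   -0.10]
  [ -0.08   -0.04   -0.02    0.91   -0.02   -0.03   -0.04   -0.10]
  [ -0.08   -0.04   -0.03   -0.10    0.95   -0.06   -0.08   -0.01]
  [ -0.02   -0.06   -0.04   -0.01   -0.08    0.95   -0.08   -0.10]
  [ -0.10   -0.03   -0.08   -0.02   -0.04   -0.04    0.93   -0.02]
  [ -0.03   -0.02   -0.08   -0.02   -0.02   -0.09   -0.05    0.99]
Leontief inverse L = M⁻¹:
  [  1.1057    0.0619    0.0417    0.0846    0.0251    0.0520    0.0883    0.0455]
  [  0.1209    1.1095    0.0559    0.0911    0.0395    0.0902    0.0441    0.0837]
  [  0.1283    0.0684    1.0955    0.0609    0.0511    0.0542    0.1220    0.1313]
  [  0.1241    0.0676    0.0505    1.1228    0.0393    0.0630    0.0773    0.1328]
  [  0.1326    0.0722    0.0610    0.1384    1.0744    0.0921    0.1235    0.0491]
  [  0.0680    0.0905    0.0766    0.0421    0.1055    1.0877    0.1235    0.1314]
  [  0.1465    0.0577    0.1098    0.0501    0.0608    0.0677    1.1108    0.0519]
  [  0.0651    0.0438    0.1057    0.0412    0.0409    0.1132    0.0848    1.0420]
Total output x = L · d:
  x_0 = 1.1057·81 + 0.0619·45 + 0.0417·16 + 0.0846·88 + 0.0251·5 + 0.0520·46 + 0.0883·25 + 0.0455·36 = 106.8265
  x_1 = 0.1209·81 + 1.1095·45 + 0.0559·16 + 0.0911·88 + 0.0395·5 + 0.0902·46 + 0.0441·25 + 0.0837·36 = 77.0939
  x_2 = 0.1283·81 + 0.0684·45 + 1.0955·16 + 0.0609·88 + 0.0511·5 + 0.0542·46 + 0.1220·25 + 0.1313·36 = 46.8794
  x_3 = 0.1241·81 + 0.0676·45 + 0.0505·16 + 1.1228·88 + 0.0393·5 + 0.0630·46 + 0.0773·25 + 0.1328·36 = 122.5208
  x_4 = 0.1326·81 + 0.0722·45 + 0.0610·16 + 0.1384·88 + 1.0744·5 + 0.0921·46 + 0.1235·25 + 0.0491·36 = 41.6134
  x_5 = 0.0680·81 + 0.0905·45 + 0.0766·16 + 0.0421·88 + 0.1055·5 + 1.0877·46 + 0.1235·25 + 0.1314·36 = 72.8911
  x_6 = 0.1465·81 + 0.0577·45 + 0.1098·16 + 0.0501·88 + 0.0608·5 + 0.0677·46 + 1.1108·25 + 0.0519·36 = 53.6865
  x_7 = 0.0651·81 + 0.0438·45 + 0.1057·16 + 0.0412·88 + 0.0409·5 + 0.1132·46 + 0.0848·25 + 1.0420·36 = 57.6002
Output multipliers (column sums of L):
  Mining: 1.8911
  Services: 1.5718
  Chemicals: 1.5967
  Finance: 1.6312
  Textiles: 1.4366
  Electronics: 1.6202
  Healthcare: 1.7743
  Construction: 1.6677

Mining (1.8911)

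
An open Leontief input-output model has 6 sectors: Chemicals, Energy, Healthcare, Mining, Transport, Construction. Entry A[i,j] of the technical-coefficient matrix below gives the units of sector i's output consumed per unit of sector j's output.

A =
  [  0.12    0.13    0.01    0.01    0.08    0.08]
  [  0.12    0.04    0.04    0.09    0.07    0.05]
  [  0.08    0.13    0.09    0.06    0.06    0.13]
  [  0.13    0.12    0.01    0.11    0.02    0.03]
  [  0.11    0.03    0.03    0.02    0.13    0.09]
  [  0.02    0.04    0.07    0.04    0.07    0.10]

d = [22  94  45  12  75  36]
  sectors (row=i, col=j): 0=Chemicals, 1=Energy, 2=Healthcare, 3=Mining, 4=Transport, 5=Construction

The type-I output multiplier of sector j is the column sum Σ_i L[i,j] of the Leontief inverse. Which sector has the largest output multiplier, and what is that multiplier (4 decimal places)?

Chemicals (2.0049)

Form M = I − A:
  [  0.88   -0.13   -0.01   -0.01   -0.08   -0.08]
  [ -0.12    0.96   -0.04   -0.09   -0.07   -0.05]
  [ -0.08   -0.13    0.91   -0.06   -0.06   -0.13]
  [ -0.13   -0.12   -0.01    0.89   -0.02   -0.03]
  [ -0.11   -0.03   -0.03   -0.02    0.87   -0.09]
  [ -0.02   -0.04   -0.07   -0.04   -0.07    0.90]
Leontief inverse L = M⁻¹:
  [  1.1913    0.1818    0.0366    0.0435    0.1387    0.1366]
  [  0.1919    1.1001    0.0638    0.1251    0.1218    0.1037]
  [  0.1675    0.2023    1.1309    0.1107    0.1288    0.2061]
  [  0.2081    0.1818    0.0312    1.1515    0.0687    0.0784]
  [  0.1751    0.0807    0.0566    0.0473    1.1890    0.1487]
  [  0.0709    0.0830    0.0974    0.0700    0.1140    1.1498]
Total output x = L · d:
  x_0 = 1.1913·22 + 0.1818·94 + 0.0366·45 + 0.0435·12 + 0.1387·75 + 0.1366·36 = 60.7845
  x_1 = 0.1919·22 + 1.1001·94 + 0.0638·45 + 0.1251·12 + 0.1218·75 + 0.1037·36 = 124.8683
  x_2 = 0.1675·22 + 0.2023·94 + 1.1309·45 + 0.1107·12 + 0.1288·75 + 0.2061·36 = 92.0013
  x_3 = 0.2081·22 + 0.1818·94 + 0.0312·45 + 1.1515·12 + 0.0687·75 + 0.0784·36 = 44.8582
  x_4 = 0.1751·22 + 0.0807·94 + 0.0566·45 + 0.0473·12 + 1.1890·75 + 0.1487·36 = 109.0777
  x_5 = 0.0709·22 + 0.0830·94 + 0.0974·45 + 0.0700·12 + 0.1140·75 + 1.1498·36 = 64.5336
Output multipliers (column sums of L):
  Chemicals: 2.0049
  Energy: 1.8295
  Healthcare: 1.4167
  Mining: 1.5482
  Transport: 1.7610
  Construction: 1.8233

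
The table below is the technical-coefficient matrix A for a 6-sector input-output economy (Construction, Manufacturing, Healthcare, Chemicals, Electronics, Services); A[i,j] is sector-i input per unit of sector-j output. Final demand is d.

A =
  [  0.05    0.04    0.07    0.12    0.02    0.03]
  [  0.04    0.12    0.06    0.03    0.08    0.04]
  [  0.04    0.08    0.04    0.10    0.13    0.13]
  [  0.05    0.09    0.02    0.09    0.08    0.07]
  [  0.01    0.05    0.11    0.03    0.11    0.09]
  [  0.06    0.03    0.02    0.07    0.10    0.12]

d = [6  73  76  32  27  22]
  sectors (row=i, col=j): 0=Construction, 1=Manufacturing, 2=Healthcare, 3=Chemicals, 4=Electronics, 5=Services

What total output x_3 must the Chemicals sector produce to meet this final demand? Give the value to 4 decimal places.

57.3482

Form M = I − A:
  [  0.95   -0.04   -0.07   -0.12   -0.02   -0.03]
  [ -0.04    0.88   -0.06   -0.03   -0.08   -0.04]
  [ -0.04   -0.08    0.96   -0.10   -0.13   -0.13]
  [ -0.05   -0.09   -0.02    0.91   -0.08   -0.07]
  [ -0.01   -0.05   -0.11   -0.03    0.89   -0.09]
  [ -0.06   -0.03   -0.02   -0.07   -0.10    0.88]
Leontief inverse L = M⁻¹:
  [  1.0741    0.0806    0.0961    0.1628    0.0684    0.0744]
  [  0.0638    1.1658    0.0964    0.0688    0.1365    0.0888]
  [  0.0748    0.1371    1.0872    0.1564    0.2097    0.2033]
  [  0.0769    0.1365    0.0561    1.1336    0.1377    0.1214]
  [  0.0363    0.0950    0.1484    0.0749    1.1787    0.1540]
  [  0.0874    0.0700    0.0559    0.1157    0.1590    1.1762]
Total output x = L · d:
  x_0 = 1.0741·6 + 0.0806·73 + 0.0961·76 + 0.1628·32 + 0.0684·27 + 0.0744·22 = 28.3340
  x_1 = 0.0638·6 + 1.1658·73 + 0.0964·76 + 0.0688·32 + 0.1365·27 + 0.0888·22 = 100.6601
  x_2 = 0.0748·6 + 0.1371·73 + 1.0872·76 + 0.1564·32 + 0.2097·27 + 0.2033·22 = 108.2236
  x_3 = 0.0769·6 + 0.1365·73 + 0.0561·76 + 1.1336·32 + 0.1377·27 + 0.1214·22 = 57.3482
  x_4 = 0.0363·6 + 0.0950·73 + 0.1484·76 + 0.0749·32 + 1.1787·27 + 0.1540·22 = 56.0441
  x_5 = 0.0874·6 + 0.0700·73 + 0.0559·76 + 0.1157·32 + 0.1590·27 + 1.1762·22 = 43.7535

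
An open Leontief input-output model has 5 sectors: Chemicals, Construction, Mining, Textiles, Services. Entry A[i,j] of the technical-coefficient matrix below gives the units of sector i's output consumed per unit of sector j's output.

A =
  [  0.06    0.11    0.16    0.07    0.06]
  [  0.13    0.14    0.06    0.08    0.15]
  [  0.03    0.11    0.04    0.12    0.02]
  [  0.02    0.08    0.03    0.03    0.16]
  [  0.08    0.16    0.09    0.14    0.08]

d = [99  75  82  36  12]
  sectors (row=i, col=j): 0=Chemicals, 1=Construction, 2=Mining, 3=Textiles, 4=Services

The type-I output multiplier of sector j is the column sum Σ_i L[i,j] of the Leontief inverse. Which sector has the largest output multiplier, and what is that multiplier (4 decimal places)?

Construction (2.1000)

Form M = I − A:
  [  0.94   -0.11   -0.16   -0.07   -0.06]
  [ -0.13    0.86   -0.06   -0.08   -0.15]
  [ -0.03   -0.11    0.96   -0.12   -0.02]
  [ -0.02   -0.08   -0.03    0.97   -0.16]
  [ -0.08   -0.16   -0.09   -0.14    0.92]
Leontief inverse L = M⁻¹:
  [  1.1143    0.2090    0.2161    0.1441    0.1365]
  [  0.2056    1.2708    0.1429    0.1740    0.2540]
  [  0.0698    0.1781    1.0777    0.1654    0.0858]
  [  0.0668    0.1610    0.0761    1.0905    0.2219]
  [  0.1497    0.2811    0.1606    0.2249    1.1852]
Total output x = L · d:
  x_0 = 1.1143·99 + 0.2090·75 + 0.2161·82 + 0.1441·36 + 0.1365·12 = 150.5318
  x_1 = 0.2056·99 + 1.2708·75 + 0.1429·82 + 0.1740·36 + 0.2540·12 = 136.7009
  x_2 = 0.0698·99 + 0.1781·75 + 1.0777·82 + 0.1654·36 + 0.0858·12 = 115.6271
  x_3 = 0.0668·99 + 0.1610·75 + 0.0761·82 + 1.0905·36 + 0.2219·12 = 66.8433
  x_4 = 0.1497·99 + 0.2811·75 + 0.1606·82 + 0.2249·36 + 1.1852·12 = 71.3904
Output multipliers (column sums of L):
  Chemicals: 1.6062
  Construction: 2.1000
  Mining: 1.6734
  Textiles: 1.7989
  Services: 1.8833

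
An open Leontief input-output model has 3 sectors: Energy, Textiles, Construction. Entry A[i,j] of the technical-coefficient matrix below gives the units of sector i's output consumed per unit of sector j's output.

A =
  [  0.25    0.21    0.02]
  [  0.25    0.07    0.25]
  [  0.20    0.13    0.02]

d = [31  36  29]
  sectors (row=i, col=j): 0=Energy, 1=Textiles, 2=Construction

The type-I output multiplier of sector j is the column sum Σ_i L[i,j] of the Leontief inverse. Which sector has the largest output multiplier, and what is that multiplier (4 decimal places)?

Form M = I − A:
  [  0.75   -0.21   -0.02]
  [ -0.25    0.93   -0.25]
  [ -0.20   -0.13    0.98]
Leontief inverse L = M⁻¹:
  [  1.4825    0.3515    0.1199]
  [  0.4976    1.2330    0.3247]
  [  0.3686    0.2353    1.0880]
Total output x = L · d:
  x_0 = 1.4825·31 + 0.3515·36 + 0.1199·29 = 62.0897
  x_1 = 0.4976·31 + 1.2330·36 + 0.3247·29 = 69.2303
  x_2 = 0.3686·31 + 0.2353·36 + 1.0880·29 = 51.4468
Output multipliers (column sums of L):
  Energy: 2.3486
  Textiles: 1.8198
  Construction: 1.5326

Energy (2.3486)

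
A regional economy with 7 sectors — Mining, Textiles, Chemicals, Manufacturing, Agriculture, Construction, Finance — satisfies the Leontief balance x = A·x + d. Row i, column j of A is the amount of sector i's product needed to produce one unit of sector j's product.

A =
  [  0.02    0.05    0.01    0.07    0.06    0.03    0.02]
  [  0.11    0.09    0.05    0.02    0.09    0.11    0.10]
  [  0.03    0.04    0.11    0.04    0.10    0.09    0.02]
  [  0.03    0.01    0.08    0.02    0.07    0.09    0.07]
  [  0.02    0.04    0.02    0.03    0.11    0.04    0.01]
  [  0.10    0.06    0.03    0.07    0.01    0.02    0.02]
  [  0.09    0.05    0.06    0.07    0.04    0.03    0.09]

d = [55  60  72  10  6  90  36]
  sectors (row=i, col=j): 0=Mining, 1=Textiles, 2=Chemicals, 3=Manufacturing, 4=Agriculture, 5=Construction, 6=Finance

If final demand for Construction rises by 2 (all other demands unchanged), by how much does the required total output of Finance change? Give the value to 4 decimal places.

Form M = I − A:
  [  0.98   -0.05   -0.01   -0.07   -0.06   -0.03   -0.02]
  [ -0.11    0.91   -0.05   -0.02   -0.09   -0.11   -0.10]
  [ -0.03   -0.04    0.89   -0.04   -0.10   -0.09   -0.02]
  [ -0.03   -0.01   -0.08    0.98   -0.07   -0.09   -0.07]
  [ -0.02   -0.04   -0.02   -0.03    0.89   -0.04   -0.01]
  [ -0.10   -0.06   -0.03   -0.07   -0.01    0.98   -0.02]
  [ -0.09   -0.05   -0.06   -0.07   -0.04   -0.03    0.91]
Leontief inverse L = M⁻¹:
  [  1.0429    0.0694    0.0300    0.0867    0.0899    0.0553    0.0401]
  [  0.1644    1.1372    0.0897    0.0645    0.1493    0.1572    0.1406]
  [  0.0656    0.0722    1.1454    0.0699    0.1494    0.1292    0.0444]
  [  0.0626    0.0375    0.1098    1.0486    0.1083    0.1198    0.0924]
  [  0.0415    0.0603    0.0376    0.0471    1.1423    0.0632    0.0259]
  [  0.1260    0.0839    0.0538    0.0924    0.0441    1.0502    0.0438]
  [  0.1273    0.0824    0.0953    0.1025    0.0869    0.0692    1.1232]
Total output x = L · d:
  x_0 = 1.0429·55 + 0.0694·60 + 0.0300·72 + 0.0867·10 + 0.0899·6 + 0.0553·90 + 0.0401·36 = 71.5128
  x_1 = 0.1644·55 + 1.1372·60 + 0.0897·72 + 0.0645·10 + 0.1493·6 + 0.1572·90 + 0.1406·36 = 104.4840
  x_2 = 0.0656·55 + 0.0722·60 + 1.1454·72 + 0.0699·10 + 0.1494·6 + 0.1292·90 + 0.0444·36 = 105.2308
  x_3 = 0.0626·55 + 0.0375·60 + 0.1098·72 + 1.0486·10 + 0.1083·6 + 0.1198·90 + 0.0924·36 = 38.8369
  x_4 = 0.0415·55 + 0.0603·60 + 0.0376·72 + 0.0471·10 + 1.1423·6 + 0.0632·90 + 0.0259·36 = 22.5556
  x_5 = 0.1260·55 + 0.0839·60 + 0.0538·72 + 0.0924·10 + 0.0441·6 + 1.0502·90 + 0.0438·36 = 113.1243
  x_6 = 0.1273·55 + 0.0824·60 + 0.0953·72 + 0.1025·10 + 0.0869·6 + 0.0692·90 + 1.1232·36 = 67.0206
Δx_6 = L[6,5] · Δd_5 = 0.0692 · 2 = 0.1385

0.1385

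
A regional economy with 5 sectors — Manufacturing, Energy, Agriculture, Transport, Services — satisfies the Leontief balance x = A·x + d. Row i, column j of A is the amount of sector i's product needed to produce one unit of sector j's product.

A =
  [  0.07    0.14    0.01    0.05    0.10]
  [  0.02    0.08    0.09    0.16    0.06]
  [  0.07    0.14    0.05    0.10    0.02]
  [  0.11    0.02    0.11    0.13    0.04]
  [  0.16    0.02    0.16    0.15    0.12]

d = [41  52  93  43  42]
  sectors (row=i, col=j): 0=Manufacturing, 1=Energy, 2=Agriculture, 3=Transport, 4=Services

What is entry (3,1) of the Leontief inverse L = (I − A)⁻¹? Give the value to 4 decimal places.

Form M = I − A:
  [  0.93   -0.14   -0.01   -0.05   -0.10]
  [ -0.02    0.92   -0.09   -0.16   -0.06]
  [ -0.07   -0.14    0.95   -0.10   -0.02]
  [ -0.11   -0.02   -0.11    0.87   -0.04]
  [ -0.16   -0.02   -0.16   -0.15    0.88]
Leontief inverse L = M⁻¹:
  [  1.1258    0.1881    0.0701    0.1329    0.1484]
  [  0.0826    1.1305    0.1537    0.2478    0.1012]
  [  0.1186    0.1910    1.1028    0.1790    0.0597]
  [  0.1711    0.0789    0.1631    1.2069    0.0834]
  [  0.2573    0.1081    0.2445    0.2681    1.1907]
Total output x = L · d:
  x_0 = 1.1258·41 + 0.1881·52 + 0.0701·93 + 0.1329·43 + 0.1484·42 = 74.4048
  x_1 = 0.0826·41 + 1.1305·52 + 0.1537·93 + 0.2478·43 + 0.1012·42 = 91.3734
  x_2 = 0.1186·41 + 0.1910·52 + 1.1028·93 + 0.1790·43 + 0.0597·42 = 127.5552
  x_3 = 0.1711·41 + 0.0789·52 + 0.1631·93 + 1.2069·43 + 0.0834·42 = 81.6792
  x_4 = 0.2573·41 + 0.1081·52 + 0.2445·93 + 0.2681·43 + 1.1907·42 = 100.4465

L[3,1] = 0.0789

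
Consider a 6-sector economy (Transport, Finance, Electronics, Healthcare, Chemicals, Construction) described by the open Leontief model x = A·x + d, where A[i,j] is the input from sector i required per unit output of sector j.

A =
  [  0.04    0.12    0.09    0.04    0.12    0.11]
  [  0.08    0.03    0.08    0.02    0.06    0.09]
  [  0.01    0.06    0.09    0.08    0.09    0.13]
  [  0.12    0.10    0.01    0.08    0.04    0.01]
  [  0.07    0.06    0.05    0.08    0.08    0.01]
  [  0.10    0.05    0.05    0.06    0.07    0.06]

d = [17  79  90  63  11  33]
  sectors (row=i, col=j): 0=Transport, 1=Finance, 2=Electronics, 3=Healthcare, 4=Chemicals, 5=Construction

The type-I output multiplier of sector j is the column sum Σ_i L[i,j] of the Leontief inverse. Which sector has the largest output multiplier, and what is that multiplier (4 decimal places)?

Chemicals (1.7779)

Form M = I − A:
  [  0.96   -0.12   -0.09   -0.04   -0.12   -0.11]
  [ -0.08    0.97   -0.08   -0.02   -0.06   -0.09]
  [ -0.01   -0.06    0.91   -0.08   -0.09   -0.13]
  [ -0.12   -0.10   -0.01    0.92   -0.04   -0.01]
  [ -0.07   -0.06   -0.05   -0.08    0.92   -0.01]
  [ -0.10   -0.05   -0.05   -0.06   -0.07    0.94]
Leontief inverse L = M⁻¹:
  [  1.1002    0.1747    0.1446    0.0914    0.1858    0.1684]
  [  0.1200    1.0729    0.1203    0.0574    0.1102    0.1352]
  [  0.0662    0.1098    1.1343    0.1282    0.1459    0.1780]
  [  0.1637    0.1461    0.0490    1.1126    0.0881    0.0527]
  [  0.1109    0.1030    0.0858    0.1155    1.1252    0.0479]
  [  0.1457    0.0985    0.0916    0.0992    0.1228    1.1053]
Total output x = L · d:
  x_0 = 1.1002·17 + 0.1747·79 + 0.1446·90 + 0.0914·63 + 0.1858·11 + 0.1684·33 = 58.8768
  x_1 = 0.1200·17 + 1.0729·79 + 0.1203·90 + 0.0574·63 + 0.1102·11 + 0.1352·33 = 106.9143
  x_2 = 0.0662·17 + 0.1098·79 + 1.1343·90 + 0.1282·63 + 0.1459·11 + 0.1780·33 = 127.4396
  x_3 = 0.1637·17 + 0.1461·79 + 0.0490·90 + 1.1126·63 + 0.0881·11 + 0.0527·33 = 91.5390
  x_4 = 0.1109·17 + 0.1030·79 + 0.0858·90 + 0.1155·63 + 1.1252·11 + 0.0479·33 = 38.9752
  x_5 = 0.1457·17 + 0.0985·79 + 0.0916·90 + 0.0992·63 + 0.1228·11 + 1.1053·33 = 62.5808
Output multipliers (column sums of L):
  Transport: 1.7066
  Finance: 1.7050
  Electronics: 1.6256
  Healthcare: 1.6042
  Chemicals: 1.7779
  Construction: 1.6876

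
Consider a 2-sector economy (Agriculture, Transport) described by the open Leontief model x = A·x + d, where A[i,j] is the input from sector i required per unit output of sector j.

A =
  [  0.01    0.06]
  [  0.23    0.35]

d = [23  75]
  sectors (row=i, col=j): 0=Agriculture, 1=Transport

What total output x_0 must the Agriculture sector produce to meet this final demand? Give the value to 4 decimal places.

Form M = I − A:
  [  0.99   -0.06]
  [ -0.23    0.65]
Leontief inverse L = M⁻¹:
  [  1.0322    0.0953]
  [  0.3653    1.5722]
Total output x = L · d:
  x_0 = 1.0322·23 + 0.0953·75 = 30.8877
  x_1 = 0.3653·23 + 1.5722·75 = 126.3141

30.8877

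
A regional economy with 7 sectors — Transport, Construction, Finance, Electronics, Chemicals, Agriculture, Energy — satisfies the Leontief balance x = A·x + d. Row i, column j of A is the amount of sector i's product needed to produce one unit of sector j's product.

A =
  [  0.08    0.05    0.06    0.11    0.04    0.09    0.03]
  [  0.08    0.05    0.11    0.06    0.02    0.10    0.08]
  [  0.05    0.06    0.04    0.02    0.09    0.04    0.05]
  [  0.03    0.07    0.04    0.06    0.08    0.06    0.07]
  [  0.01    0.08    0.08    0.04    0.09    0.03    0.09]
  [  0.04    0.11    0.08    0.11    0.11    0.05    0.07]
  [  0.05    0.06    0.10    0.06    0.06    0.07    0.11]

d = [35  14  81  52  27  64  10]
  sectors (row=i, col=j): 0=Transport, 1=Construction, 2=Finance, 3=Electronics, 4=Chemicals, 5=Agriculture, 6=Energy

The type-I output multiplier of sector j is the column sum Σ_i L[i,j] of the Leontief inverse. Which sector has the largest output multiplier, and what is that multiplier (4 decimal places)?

Form M = I − A:
  [  0.92   -0.05   -0.06   -0.11   -0.04   -0.09   -0.03]
  [ -0.08    0.95   -0.11   -0.06   -0.02   -0.10   -0.08]
  [ -0.05   -0.06    0.96   -0.02   -0.09   -0.04   -0.05]
  [ -0.03   -0.07   -0.04    0.94   -0.08   -0.06   -0.07]
  [ -0.01   -0.08   -0.08   -0.04    0.91   -0.03   -0.09]
  [ -0.04   -0.11   -0.08   -0.11   -0.11    0.95   -0.07]
  [ -0.05   -0.06   -0.10   -0.06   -0.06   -0.07    0.89]
Leontief inverse L = M⁻¹:
  [  1.1206    0.1096    0.1192    0.1674    0.1013    0.1430    0.0890]
  [  0.1261    1.1140    0.1760    0.1210    0.0867    0.1577    0.1450]
  [  0.0805    0.1043    1.0893    0.0606    0.1350    0.0798    0.0980]
  [  0.0652    0.1229    0.0977    1.1077    0.1340    0.1068    0.1278]
  [  0.0456    0.1320    0.1388    0.0839    1.1440    0.0765    0.1495]
  [  0.0884    0.1811    0.1570    0.1729    0.1830    1.1143    0.1478]
  [  0.0949    0.1244    0.1692    0.1183    0.1273    0.1276    1.1797]
Total output x = L · d:
  x_0 = 1.1206·35 + 0.1096·14 + 0.1192·81 + 0.1674·52 + 0.1013·27 + 0.1430·64 + 0.0890·10 = 71.8931
  x_1 = 0.1261·35 + 1.1140·14 + 0.1760·81 + 0.1210·52 + 0.0867·27 + 0.1577·64 + 0.1450·10 = 54.4404
  x_2 = 0.0805·35 + 0.1043·14 + 1.0893·81 + 0.0606·52 + 0.1350·27 + 0.0798·64 + 0.0980·10 = 105.3899
  x_3 = 0.0652·35 + 0.1229·14 + 0.0977·81 + 1.1077·52 + 0.1340·27 + 0.1068·64 + 0.1278·10 = 81.2510
  x_4 = 0.0456·35 + 0.1320·14 + 0.1388·81 + 0.0839·52 + 1.1440·27 + 0.0765·64 + 0.1495·10 = 56.3259
  x_5 = 0.0884·35 + 0.1811·14 + 0.1570·81 + 0.1729·52 + 0.1830·27 + 1.1143·64 + 0.1478·10 = 105.0648
  x_6 = 0.0949·35 + 0.1244·14 + 0.1692·81 + 0.1183·52 + 0.1273·27 + 0.1276·64 + 1.1797·10 = 48.3250
Output multipliers (column sums of L):
  Transport: 1.6213
  Construction: 1.8883
  Finance: 1.9472
  Electronics: 1.8318
  Chemicals: 1.9112
  Agriculture: 1.8057
  Energy: 1.9367

Finance (1.9472)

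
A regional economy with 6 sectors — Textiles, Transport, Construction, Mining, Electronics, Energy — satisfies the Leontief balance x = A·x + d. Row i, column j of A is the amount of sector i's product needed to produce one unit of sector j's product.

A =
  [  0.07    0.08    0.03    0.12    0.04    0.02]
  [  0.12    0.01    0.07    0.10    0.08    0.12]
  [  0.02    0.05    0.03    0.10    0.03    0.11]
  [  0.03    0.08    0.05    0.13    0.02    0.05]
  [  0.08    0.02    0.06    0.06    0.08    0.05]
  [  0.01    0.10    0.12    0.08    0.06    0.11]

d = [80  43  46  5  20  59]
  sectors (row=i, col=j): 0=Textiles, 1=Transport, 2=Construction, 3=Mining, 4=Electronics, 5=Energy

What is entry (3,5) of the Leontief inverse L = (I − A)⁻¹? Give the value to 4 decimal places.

Form M = I − A:
  [  0.93   -0.08   -0.03   -0.12   -0.04   -0.02]
  [ -0.12    0.99   -0.07   -0.10   -0.08   -0.12]
  [ -0.02   -0.05    0.97   -0.10   -0.03   -0.11]
  [ -0.03   -0.08   -0.05    0.87   -0.02   -0.05]
  [ -0.08   -0.02   -0.06   -0.06    0.92   -0.05]
  [ -0.01   -0.10   -0.12   -0.08   -0.06    0.89]
Leontief inverse L = M⁻¹:
  [  1.1039    0.1149    0.0638    0.1832    0.0681    0.0623]
  [  0.1580    1.0642    0.1206    0.1826    0.1190    0.1789]
  [  0.0461    0.0876    1.0699    0.1579    0.0582    0.1572]
  [  0.0606    0.1165    0.0868    1.1934    0.0479    0.0975]
  [  0.1091    0.0544    0.0930    0.1167    1.1079    0.0901]
  [  0.0492    0.1468    0.1726    0.1590    0.1010    1.1804]
Total output x = L · d:
  x_0 = 1.1039·80 + 0.1149·43 + 0.0638·46 + 0.1832·5 + 0.0681·20 + 0.0623·59 = 102.1426
  x_1 = 0.1580·80 + 1.0642·43 + 0.1206·46 + 0.1826·5 + 0.1190·20 + 0.1789·59 = 77.7900
  x_2 = 0.0461·80 + 0.0876·43 + 1.0699·46 + 0.1579·5 + 0.0582·20 + 0.1572·59 = 67.8952
  x_3 = 0.0606·80 + 0.1165·43 + 0.0868·46 + 1.1934·5 + 0.0479·20 + 0.0975·59 = 26.5315
  x_4 = 0.1091·80 + 0.0544·43 + 0.0930·46 + 0.1167·5 + 1.1079·20 + 0.0901·59 = 43.3968
  x_5 = 0.0492·80 + 0.1468·43 + 0.1726·46 + 0.1590·5 + 0.1010·20 + 1.1804·59 = 90.6452

L[3,5] = 0.0975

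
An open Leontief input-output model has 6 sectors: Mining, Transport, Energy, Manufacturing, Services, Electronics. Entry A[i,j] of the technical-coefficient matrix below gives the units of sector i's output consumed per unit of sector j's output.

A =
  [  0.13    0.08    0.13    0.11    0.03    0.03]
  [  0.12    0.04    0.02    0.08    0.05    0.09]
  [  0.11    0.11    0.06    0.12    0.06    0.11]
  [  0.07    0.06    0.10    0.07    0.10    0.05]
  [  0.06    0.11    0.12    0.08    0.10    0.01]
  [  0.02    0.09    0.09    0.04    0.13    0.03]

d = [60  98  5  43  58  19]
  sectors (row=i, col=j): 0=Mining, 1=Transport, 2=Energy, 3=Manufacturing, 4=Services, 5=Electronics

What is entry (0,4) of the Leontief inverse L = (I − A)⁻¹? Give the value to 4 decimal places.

Form M = I − A:
  [  0.87   -0.08   -0.13   -0.11   -0.03   -0.03]
  [ -0.12    0.96   -0.02   -0.08   -0.05   -0.09]
  [ -0.11   -0.11    0.94   -0.12   -0.06   -0.11]
  [ -0.07   -0.06   -0.10    0.93   -0.10   -0.05]
  [ -0.06   -0.11   -0.12   -0.08    0.90   -0.01]
  [ -0.02   -0.09   -0.09   -0.04   -0.13    0.97]
Leontief inverse L = M⁻¹:
  [  1.2232    0.1585    0.2147    0.1983    0.0986    0.0881]
  [  0.1850    1.1005    0.0900    0.1428    0.1075    0.1265]
  [  0.2028    0.1939    1.1523    0.2087    0.1417    0.1672]
  [  0.1461    0.1319    0.1752    1.1449    0.1651    0.0973]
  [  0.1452    0.1843    0.1962    0.1615    1.1665    0.0642]
  [  0.0867    0.1535    0.1532    0.1056    0.1883    1.0726]
Total output x = L · d:
  x_0 = 1.2232·60 + 0.1585·98 + 0.2147·5 + 0.1983·43 + 0.0986·58 + 0.0881·19 = 105.9202
  x_1 = 0.1850·60 + 1.1005·98 + 0.0900·5 + 0.1428·43 + 0.1075·58 + 0.1265·19 = 134.1765
  x_2 = 0.2028·60 + 0.1939·98 + 1.1523·5 + 0.2087·43 + 0.1417·58 + 0.1672·19 = 57.3034
  x_3 = 0.1461·60 + 0.1319·98 + 0.1752·5 + 1.1449·43 + 0.1651·58 + 0.0973·19 = 83.2208
  x_4 = 0.1452·60 + 0.1843·98 + 0.1962·5 + 0.1615·43 + 1.1665·58 + 0.0642·19 = 103.5747
  x_5 = 0.0867·60 + 0.1535·98 + 0.1532·5 + 0.1056·43 + 0.1883·58 + 1.0726·19 = 56.8507

L[0,4] = 0.0986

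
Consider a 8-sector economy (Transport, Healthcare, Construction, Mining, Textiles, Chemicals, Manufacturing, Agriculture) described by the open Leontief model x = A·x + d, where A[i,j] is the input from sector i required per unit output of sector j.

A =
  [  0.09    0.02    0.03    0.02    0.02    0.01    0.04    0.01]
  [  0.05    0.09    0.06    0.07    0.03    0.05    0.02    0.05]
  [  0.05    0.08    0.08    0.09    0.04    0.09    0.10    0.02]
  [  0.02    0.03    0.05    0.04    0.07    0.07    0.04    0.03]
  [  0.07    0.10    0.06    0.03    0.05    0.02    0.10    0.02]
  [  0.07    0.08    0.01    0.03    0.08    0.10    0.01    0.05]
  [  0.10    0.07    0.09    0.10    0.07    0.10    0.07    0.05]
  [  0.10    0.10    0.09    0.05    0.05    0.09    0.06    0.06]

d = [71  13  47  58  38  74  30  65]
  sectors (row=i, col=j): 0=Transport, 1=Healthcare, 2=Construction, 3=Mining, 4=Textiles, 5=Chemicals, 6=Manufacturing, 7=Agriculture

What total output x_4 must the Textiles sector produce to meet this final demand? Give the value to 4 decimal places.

75.1432

Form M = I − A:
  [  0.91   -0.02   -0.03   -0.02   -0.02   -0.01   -0.04   -0.01]
  [ -0.05    0.91   -0.06   -0.07   -0.03   -0.05   -0.02   -0.05]
  [ -0.05   -0.08    0.92   -0.09   -0.04   -0.09   -0.10   -0.02]
  [ -0.02   -0.03   -0.05    0.96   -0.07   -0.07   -0.04   -0.03]
  [ -0.07   -0.10   -0.06   -0.03    0.95   -0.02   -0.10   -0.02]
  [ -0.07   -0.08   -0.01   -0.03   -0.08    0.90   -0.01   -0.05]
  [ -0.10   -0.07   -0.09   -0.10   -0.07   -0.10    0.93   -0.05]
  [ -0.10   -0.10   -0.09   -0.05   -0.05   -0.09   -0.06    0.94]
Leontief inverse L = M⁻¹:
  [  1.1202    0.0452    0.0530    0.0416    0.0389    0.0336    0.0627    0.0227]
  [  0.0985    1.1427    0.1024    0.1102    0.0673    0.0990    0.0578    0.0773]
  [  0.1163    0.1495    1.1367    0.1466    0.0934    0.1593    0.1522    0.0566]
  [  0.0635    0.0775    0.0862    1.0742    0.1045    0.1132    0.0757    0.0532]
  [  0.1272    0.1578    0.1096    0.0785    1.0901    0.0725    0.1452    0.0494]
  [  0.1222    0.1348    0.0485    0.0652    0.1176    1.1454    0.0461    0.0775]
  [  0.1780    0.1495    0.1542    0.1612    0.1298    0.1759    1.1313    0.0906]
  [  0.1740    0.1757    0.1503    0.1080    0.1033    0.1601    0.1158    1.0985]
Total output x = L · d:
  x_0 = 1.1202·71 + 0.0452·13 + 0.0530·47 + 0.0416·58 + 0.0389·38 + 0.0336·74 + 0.0627·30 + 0.0227·65 = 92.3440
  x_1 = 0.0985·71 + 1.1427·13 + 0.1024·47 + 0.1102·58 + 0.0673·38 + 0.0990·74 + 0.0578·30 + 0.0773·65 = 49.7009
  x_2 = 0.1163·71 + 0.1495·13 + 1.1367·47 + 0.1466·58 + 0.0934·38 + 0.1593·74 + 0.1522·30 + 0.0566·65 = 95.7119
  x_3 = 0.0635·71 + 0.0775·13 + 0.0862·47 + 1.0742·58 + 0.1045·38 + 0.1132·74 + 0.0757·30 + 0.0532·65 = 89.9482
  x_4 = 0.1272·71 + 0.1578·13 + 0.1096·47 + 0.0785·58 + 1.0901·38 + 0.0725·74 + 0.1452·30 + 0.0494·65 = 75.1432
  x_5 = 0.1222·71 + 0.1348·13 + 0.0485·47 + 0.0652·58 + 0.1176·38 + 1.1454·74 + 0.0461·30 + 0.0775·65 = 112.1419
  x_6 = 0.1780·71 + 0.1495·13 + 0.1542·47 + 0.1612·58 + 0.1298·38 + 0.1759·74 + 1.1313·30 + 0.0906·65 = 88.9544
  x_7 = 0.1740·71 + 0.1757·13 + 0.1503·47 + 0.1080·58 + 0.1033·38 + 0.1601·74 + 0.1158·30 + 1.0985·65 = 118.6204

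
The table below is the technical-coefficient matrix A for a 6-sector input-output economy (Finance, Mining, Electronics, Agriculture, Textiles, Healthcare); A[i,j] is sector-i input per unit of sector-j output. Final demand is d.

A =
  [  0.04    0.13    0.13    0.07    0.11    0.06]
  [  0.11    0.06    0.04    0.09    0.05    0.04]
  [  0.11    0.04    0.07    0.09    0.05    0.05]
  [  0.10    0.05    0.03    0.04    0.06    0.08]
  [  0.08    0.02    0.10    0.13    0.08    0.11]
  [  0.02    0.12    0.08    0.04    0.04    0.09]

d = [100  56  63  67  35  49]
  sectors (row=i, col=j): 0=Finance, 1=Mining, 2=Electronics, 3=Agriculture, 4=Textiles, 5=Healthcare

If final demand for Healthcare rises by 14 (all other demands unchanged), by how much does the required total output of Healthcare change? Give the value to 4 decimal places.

Form M = I − A:
  [  0.96   -0.13   -0.13   -0.07   -0.11   -0.06]
  [ -0.11    0.94   -0.04   -0.09   -0.05   -0.04]
  [ -0.11   -0.04    0.93   -0.09   -0.05   -0.05]
  [ -0.10   -0.05   -0.03    0.96   -0.06   -0.08]
  [ -0.08   -0.02   -0.10   -0.13    0.92   -0.11]
  [ -0.02   -0.12   -0.08   -0.04   -0.04    0.91]
Leontief inverse L = M⁻¹:
  [  1.1183    0.1906    0.1984    0.1463    0.1699    0.1264]
  [  0.1628    1.1113    0.0933    0.1418    0.0981    0.0890]
  [  0.1653    0.0936    1.1265    0.1442    0.0999    0.1017]
  [  0.1455    0.0999    0.0818    1.0886    0.1038    0.1267]
  [  0.1481    0.0850    0.1684    0.1962    1.1390    0.1777]
  [  0.0735    0.1671    0.1267    0.0911    0.0801    1.1357]
Total output x = L · d:
  x_0 = 1.1183·100 + 0.1906·56 + 0.1984·63 + 0.1463·67 + 0.1699·35 + 0.1264·49 = 156.9403
  x_1 = 0.1628·100 + 1.1113·56 + 0.0933·63 + 0.1418·67 + 0.0981·35 + 0.0890·49 = 101.6918
  x_2 = 0.1653·100 + 0.0936·56 + 1.1265·63 + 0.1442·67 + 0.0999·35 + 0.1017·49 = 110.8767
  x_3 = 0.1455·100 + 0.0999·56 + 0.0818·63 + 1.0886·67 + 0.1038·35 + 0.1267·49 = 108.0814
  x_4 = 0.1481·100 + 0.0850·56 + 0.1684·63 + 0.1962·67 + 1.1390·35 + 0.1777·49 = 91.8957
  x_5 = 0.0735·100 + 0.1671·56 + 0.1267·63 + 0.0911·67 + 0.0801·35 + 1.1357·49 = 89.2429
Δx_5 = L[5,5] · Δd_5 = 1.1357 · 14 = 15.9003

15.9003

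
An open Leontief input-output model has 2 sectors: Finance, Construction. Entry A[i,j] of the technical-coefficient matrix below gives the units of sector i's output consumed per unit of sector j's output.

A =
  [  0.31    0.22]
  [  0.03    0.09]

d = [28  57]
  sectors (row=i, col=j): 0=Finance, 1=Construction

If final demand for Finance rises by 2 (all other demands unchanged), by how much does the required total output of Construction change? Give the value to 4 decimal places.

0.0966

Form M = I − A:
  [  0.69   -0.22]
  [ -0.03    0.91]
Leontief inverse L = M⁻¹:
  [  1.4647    0.3541]
  [  0.0483    1.1106]
Total output x = L · d:
  x_0 = 1.4647·28 + 0.3541·57 = 61.1943
  x_1 = 0.0483·28 + 1.1106·57 = 64.6548
Δx_1 = L[1,0] · Δd_0 = 0.0483 · 2 = 0.0966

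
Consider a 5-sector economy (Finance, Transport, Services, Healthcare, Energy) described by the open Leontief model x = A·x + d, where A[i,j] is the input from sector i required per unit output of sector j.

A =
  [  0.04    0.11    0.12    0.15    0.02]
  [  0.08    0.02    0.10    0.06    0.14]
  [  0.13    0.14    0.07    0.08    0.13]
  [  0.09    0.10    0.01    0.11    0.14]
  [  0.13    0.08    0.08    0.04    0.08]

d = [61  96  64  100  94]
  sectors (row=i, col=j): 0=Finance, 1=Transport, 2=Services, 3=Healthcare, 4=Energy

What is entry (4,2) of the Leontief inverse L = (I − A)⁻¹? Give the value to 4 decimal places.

L[4,2] = 0.1414

Form M = I − A:
  [  0.96   -0.11   -0.12   -0.15   -0.02]
  [ -0.08    0.98   -0.10   -0.06   -0.14]
  [ -0.13   -0.14    0.93   -0.08   -0.13]
  [ -0.09   -0.10   -0.01    0.89   -0.14]
  [ -0.13   -0.08   -0.08   -0.04    0.92]
Leontief inverse L = M⁻¹:
  [  1.1163    0.1819    0.1755    0.2211    0.1104]
  [  0.1518    1.0894    0.1561    0.1225    0.2098]
  [  0.2205    0.2243    1.1491    0.1658    0.2265]
  [  0.1634    0.1665    0.0704    1.1785    0.2182]
  [  0.1972    0.1472    0.1414    0.1076    1.1500]
Total output x = L · d:
  x_0 = 1.1163·61 + 0.1819·96 + 0.1755·64 + 0.2211·100 + 0.1104·94 = 129.2803
  x_1 = 0.1518·61 + 1.0894·96 + 0.1561·64 + 0.1225·100 + 0.2098·94 = 155.7956
  x_2 = 0.2205·61 + 0.2243·96 + 1.1491·64 + 0.1658·100 + 0.2265·94 = 146.3988
  x_3 = 0.1634·61 + 0.1665·96 + 0.0704·64 + 1.1785·100 + 0.2182·94 = 168.8170
  x_4 = 0.1972·61 + 0.1472·96 + 0.1414·64 + 0.1076·100 + 1.1500·94 = 154.0594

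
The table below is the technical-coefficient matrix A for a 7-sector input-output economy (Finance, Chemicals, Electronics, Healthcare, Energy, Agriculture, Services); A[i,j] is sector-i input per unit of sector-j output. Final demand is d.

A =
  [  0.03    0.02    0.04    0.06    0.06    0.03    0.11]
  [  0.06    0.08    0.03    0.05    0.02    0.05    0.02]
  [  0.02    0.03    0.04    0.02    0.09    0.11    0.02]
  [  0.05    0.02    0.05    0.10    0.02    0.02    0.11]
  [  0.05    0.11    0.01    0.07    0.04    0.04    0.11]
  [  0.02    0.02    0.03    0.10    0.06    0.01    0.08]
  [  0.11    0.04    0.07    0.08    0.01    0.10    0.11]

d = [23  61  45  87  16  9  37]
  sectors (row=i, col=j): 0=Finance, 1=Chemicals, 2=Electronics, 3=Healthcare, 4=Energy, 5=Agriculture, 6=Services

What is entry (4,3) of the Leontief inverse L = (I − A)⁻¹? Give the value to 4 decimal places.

L[4,3] = 0.1211

Form M = I − A:
  [  0.97   -0.02   -0.04   -0.06   -0.06   -0.03   -0.11]
  [ -0.06    0.92   -0.03   -0.05   -0.02   -0.05   -0.02]
  [ -0.02   -0.03    0.96   -0.02   -0.09   -0.11   -0.02]
  [ -0.05   -0.02   -0.05    0.90   -0.02   -0.02   -0.11]
  [ -0.05   -0.11   -0.01   -0.07    0.96   -0.04   -0.11]
  [ -0.02   -0.02   -0.03   -0.10   -0.06    0.99   -0.08]
  [ -0.11   -0.04   -0.07   -0.08   -0.01   -0.10    0.89]
Leontief inverse L = M⁻¹:
  [  1.0644    0.0457    0.0658    0.1028    0.0815    0.0637    0.1626]
  [  0.0836    1.1011    0.0492    0.0842    0.0397    0.0728    0.0580]
  [  0.0442    0.0560    1.0584    0.0590    0.1134    0.1340    0.0638]
  [  0.0853    0.0428    0.0787    1.1450    0.0426    0.0550    0.1650]
  [  0.0914    0.1421    0.0403    0.1211    1.0632    0.0769    0.1687]
  [  0.0511    0.0434    0.0534    0.1400    0.0783    1.0388    0.1288]
  [  0.1532    0.0699    0.1071    0.1411    0.0453    0.1442    1.1825]
Total output x = L · d:
  x_0 = 1.0644·23 + 0.0457·61 + 0.0658·45 + 0.1028·87 + 0.0815·16 + 0.0637·9 + 0.1626·37 = 47.0667
  x_1 = 0.0836·23 + 1.1011·61 + 0.0492·45 + 0.0842·87 + 0.0397·16 + 0.0728·9 + 0.0580·37 = 82.0599
  x_2 = 0.0442·23 + 0.0560·61 + 1.0584·45 + 0.0590·87 + 0.1134·16 + 0.1340·9 + 0.0638·37 = 62.5704
  x_3 = 0.0853·23 + 0.0428·61 + 0.0787·45 + 1.1450·87 + 0.0426·16 + 0.0550·9 + 0.1650·37 = 115.0140
  x_4 = 0.0914·23 + 0.1421·61 + 0.0403·45 + 0.1211·87 + 1.0632·16 + 0.0769·9 + 0.1687·37 = 47.0629
  x_5 = 0.0511·23 + 0.0434·61 + 0.0534·45 + 0.1400·87 + 0.0783·16 + 1.0388·9 + 0.1288·37 = 33.7755
  x_6 = 0.1532·23 + 0.0699·61 + 0.1071·45 + 0.1411·87 + 0.0453·16 + 0.1442·9 + 1.1825·37 = 70.6618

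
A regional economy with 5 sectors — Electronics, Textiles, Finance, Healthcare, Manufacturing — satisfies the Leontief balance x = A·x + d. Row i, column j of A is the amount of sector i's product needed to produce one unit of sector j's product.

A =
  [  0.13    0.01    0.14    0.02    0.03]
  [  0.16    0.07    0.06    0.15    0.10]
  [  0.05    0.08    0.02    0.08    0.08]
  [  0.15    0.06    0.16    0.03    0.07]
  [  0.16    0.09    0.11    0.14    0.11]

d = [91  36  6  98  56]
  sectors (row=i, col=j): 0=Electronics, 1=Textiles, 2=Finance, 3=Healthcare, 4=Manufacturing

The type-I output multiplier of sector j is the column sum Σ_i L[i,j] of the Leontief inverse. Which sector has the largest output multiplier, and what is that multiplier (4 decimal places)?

Electronics (2.1419)

Form M = I − A:
  [  0.87   -0.01   -0.14   -0.02   -0.03]
  [ -0.16    0.93   -0.06   -0.15   -0.10]
  [ -0.05   -0.08    0.98   -0.08   -0.08]
  [ -0.15   -0.06   -0.16    0.97   -0.07]
  [ -0.16   -0.09   -0.11   -0.14    0.89]
Leontief inverse L = M⁻¹:
  [  1.1891    0.0390    0.1887    0.0556    0.0658]
  [  0.2841    1.1226    0.1636    0.2171    0.1675]
  [  0.1280    0.1146    1.0805    0.1274    0.1243]
  [  0.2440    0.1053    0.2335    1.0898    0.1268]
  [  0.2967    0.1513    0.2207    0.2191    1.1877]
Total output x = L · d:
  x_0 = 1.1891·91 + 0.0390·36 + 0.1887·6 + 0.0556·98 + 0.0658·56 = 119.8805
  x_1 = 0.2841·91 + 1.1226·36 + 0.1636·6 + 0.2171·98 + 0.1675·56 = 97.9054
  x_2 = 0.1280·91 + 0.1146·36 + 1.0805·6 + 0.1274·98 + 0.1243·56 = 41.7040
  x_3 = 0.2440·91 + 0.1053·36 + 0.2335·6 + 1.0898·98 + 0.1268·56 = 141.2905
  x_4 = 0.2967·91 + 0.1513·36 + 0.2207·6 + 0.2191·98 + 1.1877·56 = 121.7533
Output multipliers (column sums of L):
  Electronics: 2.1419
  Textiles: 1.5327
  Finance: 1.8869
  Healthcare: 1.7091
  Manufacturing: 1.6720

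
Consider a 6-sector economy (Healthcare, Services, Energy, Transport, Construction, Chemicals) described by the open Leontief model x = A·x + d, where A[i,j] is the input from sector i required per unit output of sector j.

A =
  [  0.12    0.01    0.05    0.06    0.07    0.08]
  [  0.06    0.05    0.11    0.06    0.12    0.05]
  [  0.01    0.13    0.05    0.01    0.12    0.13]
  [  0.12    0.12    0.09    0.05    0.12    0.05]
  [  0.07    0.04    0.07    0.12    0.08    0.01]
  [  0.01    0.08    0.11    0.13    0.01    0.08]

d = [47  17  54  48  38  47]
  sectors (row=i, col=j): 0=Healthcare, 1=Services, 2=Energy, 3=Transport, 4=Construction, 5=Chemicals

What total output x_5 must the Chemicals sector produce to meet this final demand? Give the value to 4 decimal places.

Form M = I − A:
  [  0.88   -0.01   -0.05   -0.06   -0.07   -0.08]
  [ -0.06    0.95   -0.11   -0.06   -0.12   -0.05]
  [ -0.01   -0.13    0.95   -0.01   -0.12   -0.13]
  [ -0.12   -0.12   -0.09    0.95   -0.12   -0.05]
  [ -0.07   -0.04   -0.07   -0.12    0.92   -0.01]
  [ -0.01   -0.08   -0.11   -0.13   -0.01    0.92]
Leontief inverse L = M⁻¹:
  [  1.1680    0.0564    0.1025    0.1116    0.1255    0.1265]
  [  0.1099    1.1087    0.1712    0.1170    0.1917    0.1025]
  [  0.0524    0.1859    1.1184    0.0748    0.1858    0.1788]
  [  0.1848    0.1841    0.1653    1.1192    0.2068    0.1125]
  [  0.1223    0.0922    0.1238    0.1672    1.1468    0.0547]
  [  0.0560    0.1463    0.1744    0.1803    0.0819    1.1351]
Total output x = L · d:
  x_0 = 1.1680·47 + 0.0564·17 + 0.1025·54 + 0.1116·48 + 0.1255·38 + 0.1265·47 = 77.4601
  x_1 = 0.1099·47 + 1.1087·17 + 0.1712·54 + 0.1170·48 + 0.1917·38 + 0.1025·47 = 50.9749
  x_2 = 0.0524·47 + 0.1859·17 + 1.1184·54 + 0.0748·48 + 0.1858·38 + 0.1788·47 = 85.0675
  x_3 = 0.1848·47 + 0.1841·17 + 0.1653·54 + 1.1192·48 + 0.2068·38 + 0.1125·47 = 87.6133
  x_4 = 0.1223·47 + 0.0922·17 + 0.1238·54 + 0.1672·48 + 1.1468·38 + 0.0547·47 = 68.1805
  x_5 = 0.0560·47 + 0.1463·17 + 0.1744·54 + 0.1803·48 + 0.0819·38 + 1.1351·47 = 79.6539

79.6539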